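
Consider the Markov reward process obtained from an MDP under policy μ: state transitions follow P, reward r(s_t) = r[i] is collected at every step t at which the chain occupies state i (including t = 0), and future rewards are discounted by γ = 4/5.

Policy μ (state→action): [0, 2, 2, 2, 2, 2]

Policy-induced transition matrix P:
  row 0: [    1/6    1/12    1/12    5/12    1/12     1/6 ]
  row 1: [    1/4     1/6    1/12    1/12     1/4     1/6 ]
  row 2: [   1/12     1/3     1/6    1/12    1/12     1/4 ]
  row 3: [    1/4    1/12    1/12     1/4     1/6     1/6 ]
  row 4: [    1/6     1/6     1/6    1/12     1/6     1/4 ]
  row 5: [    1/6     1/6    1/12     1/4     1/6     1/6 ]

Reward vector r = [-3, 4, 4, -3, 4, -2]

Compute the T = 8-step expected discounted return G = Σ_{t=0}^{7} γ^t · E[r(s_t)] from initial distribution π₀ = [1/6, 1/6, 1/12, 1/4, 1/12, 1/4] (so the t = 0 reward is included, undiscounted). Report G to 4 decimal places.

t=0: π = [0.1667, 0.1667, 0.0833, 0.2500, 0.0833, 0.2500], E[r] = -0.4167, γ^t·E[r] = -0.416667, running G = -0.416667
t=1: π = [0.1944, 0.1458, 0.0972, 0.2222, 0.1597, 0.1806], E[r] = 0.0000, γ^t·E[r] = 0.000000, running G = -0.416667
t=2: π = [0.1892, 0.1481, 0.1047, 0.2153, 0.1545, 0.1881], E[r] = 0.0399, γ^t·E[r] = 0.025556, running G = -0.391111
t=3: π = [0.1882, 0.1504, 0.1049, 0.2136, 0.1545, 0.1883], E[r] = 0.0573, γ^t·E[r] = 0.029358, running G = -0.361753
t=4: π = [0.1883, 0.1507, 0.1050, 0.2131, 0.1548, 0.1883], E[r] = 0.0610, γ^t·E[r] = 0.025002, running G = -0.336751
t=5: π = [0.1882, 0.1507, 0.1050, 0.2130, 0.1548, 0.1883], E[r] = 0.0617, γ^t·E[r] = 0.020210, running G = -0.316541
t=6: π = [0.1882, 0.1507, 0.1050, 0.2130, 0.1548, 0.1883], E[r] = 0.0618, γ^t·E[r] = 0.016207, running G = -0.300334
t=7: π = [0.1882, 0.1507, 0.1050, 0.2130, 0.1548, 0.1883], E[r] = 0.0619, γ^t·E[r] = 0.012972, running G = -0.287362

G = -0.2874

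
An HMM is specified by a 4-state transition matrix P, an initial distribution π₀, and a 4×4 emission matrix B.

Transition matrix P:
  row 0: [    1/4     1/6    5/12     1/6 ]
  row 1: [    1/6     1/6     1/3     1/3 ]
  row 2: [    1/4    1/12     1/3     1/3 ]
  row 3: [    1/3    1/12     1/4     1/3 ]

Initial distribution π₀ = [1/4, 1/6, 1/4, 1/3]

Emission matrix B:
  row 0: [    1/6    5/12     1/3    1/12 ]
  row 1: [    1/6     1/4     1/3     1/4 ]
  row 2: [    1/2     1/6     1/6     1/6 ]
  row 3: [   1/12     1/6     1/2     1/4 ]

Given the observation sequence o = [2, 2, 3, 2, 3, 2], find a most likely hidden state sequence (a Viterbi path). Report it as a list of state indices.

t=0: δ = [8.333e-02, 5.556e-02, 4.167e-02, 1.667e-01]  (obs o_0=2)
t=1: δ = [1.852e-02, 4.630e-03, 6.944e-03, 2.778e-02]  ψ = [3, 0, 3, 3]  (obs o_1=2)
t=2: δ = [7.716e-04, 7.716e-04, 1.286e-03, 2.315e-03]  ψ = [3, 0, 0, 3]  (obs o_2=3)
t=3: δ = [2.572e-04, 6.430e-05, 9.645e-05, 3.858e-04]  ψ = [3, 3, 3, 3]  (obs o_3=2)
t=4: δ = [1.072e-05, 1.072e-05, 1.786e-05, 3.215e-05]  ψ = [3, 0, 0, 3]  (obs o_4=3)
t=5: δ = [3.572e-06, 8.931e-07, 1.340e-06, 5.358e-06]  ψ = [3, 3, 3, 3]  (obs o_5=2)
backtrack: best end state = 3; path = [3, 3, 3, 3, 3, 3]

path = [3, 3, 3, 3, 3, 3]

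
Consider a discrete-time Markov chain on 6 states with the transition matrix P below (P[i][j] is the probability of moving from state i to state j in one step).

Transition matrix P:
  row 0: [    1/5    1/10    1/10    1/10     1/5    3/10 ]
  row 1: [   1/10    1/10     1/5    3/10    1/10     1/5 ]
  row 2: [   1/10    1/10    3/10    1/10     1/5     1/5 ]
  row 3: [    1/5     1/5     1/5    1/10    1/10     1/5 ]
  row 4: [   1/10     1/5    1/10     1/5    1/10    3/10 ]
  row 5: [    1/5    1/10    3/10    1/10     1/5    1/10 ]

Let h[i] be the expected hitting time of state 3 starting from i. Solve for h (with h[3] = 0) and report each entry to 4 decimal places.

First-step conditioning: h[3] = 0; for i ≠ 3, h[i] = 1 + Σ_k P[i][k]·h[k].
  h[0] = 1 + 1/5·h[0] + 1/10·h[1] + 1/10·h[2] + 1/5·h[4] + 3/10·h[5]
  h[1] = 1 + 1/10·h[0] + 1/10·h[1] + 1/5·h[2] + 1/10·h[4] + 1/5·h[5]
  h[2] = 1 + 1/10·h[0] + 1/10·h[1] + 3/10·h[2] + 1/5·h[4] + 1/5·h[5]
  h[4] = 1 + 1/10·h[0] + 1/5·h[1] + 1/10·h[2] + 1/10·h[4] + 3/10·h[5]
  h[5] = 1 + 1/5·h[0] + 1/10·h[1] + 3/10·h[2] + 1/5·h[4] + 1/10·h[5]
Solving the 5×5 linear system over states ≠ 3 gives exactly h = [185/26, 75/13, 185/26, 0, 165/26, 185/26] (h[3] = 0 is the target).

h = [7.1154, 5.7692, 7.1154, 0.0000, 6.3462, 7.1154]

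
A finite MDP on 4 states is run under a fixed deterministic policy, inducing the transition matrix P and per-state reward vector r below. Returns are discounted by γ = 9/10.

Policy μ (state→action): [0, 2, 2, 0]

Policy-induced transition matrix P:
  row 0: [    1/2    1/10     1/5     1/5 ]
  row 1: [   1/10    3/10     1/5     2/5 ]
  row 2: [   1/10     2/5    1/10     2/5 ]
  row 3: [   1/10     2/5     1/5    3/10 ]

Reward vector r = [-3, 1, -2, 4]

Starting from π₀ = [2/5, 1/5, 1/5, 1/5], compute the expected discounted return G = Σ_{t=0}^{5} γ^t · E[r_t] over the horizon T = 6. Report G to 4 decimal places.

G = 1.6398

t=0: π = [0.4000, 0.2000, 0.2000, 0.2000], E[r] = -0.6000, γ^t·E[r] = -0.600000, running G = -0.600000
t=1: π = [0.2600, 0.2600, 0.1800, 0.3000], E[r] = 0.3200, γ^t·E[r] = 0.288000, running G = -0.312000
t=2: π = [0.2040, 0.2960, 0.1820, 0.3180], E[r] = 0.5920, γ^t·E[r] = 0.479520, running G = 0.167520
t=3: π = [0.1816, 0.3092, 0.1818, 0.3274], E[r] = 0.7104, γ^t·E[r] = 0.517882, running G = 0.685402
t=4: π = [0.1726, 0.3146, 0.1818, 0.3309], E[r] = 0.7568, γ^t·E[r] = 0.496536, running G = 1.181938
t=5: π = [0.1691, 0.3167, 0.1818, 0.3324], E[r] = 0.7755, γ^t·E[r] = 0.457899, running G = 1.639837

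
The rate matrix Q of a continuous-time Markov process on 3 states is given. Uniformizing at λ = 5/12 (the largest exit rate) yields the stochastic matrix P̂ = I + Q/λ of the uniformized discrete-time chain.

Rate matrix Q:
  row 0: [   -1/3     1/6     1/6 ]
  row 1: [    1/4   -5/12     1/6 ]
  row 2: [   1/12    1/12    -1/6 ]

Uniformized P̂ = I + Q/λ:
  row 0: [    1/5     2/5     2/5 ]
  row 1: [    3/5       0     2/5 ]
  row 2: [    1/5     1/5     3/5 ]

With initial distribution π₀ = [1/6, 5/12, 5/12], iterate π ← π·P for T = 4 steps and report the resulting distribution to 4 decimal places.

π = [0.2813, 0.2188, 0.4999]

t=0: π = [0.1667, 0.4167, 0.4167]
t=1: π = [0.3667, 0.1500, 0.4833]
t=2: π = [0.2600, 0.2433, 0.4967]
t=3: π = [0.2973, 0.2033, 0.4993]
t=4: π = [0.2813, 0.2188, 0.4999]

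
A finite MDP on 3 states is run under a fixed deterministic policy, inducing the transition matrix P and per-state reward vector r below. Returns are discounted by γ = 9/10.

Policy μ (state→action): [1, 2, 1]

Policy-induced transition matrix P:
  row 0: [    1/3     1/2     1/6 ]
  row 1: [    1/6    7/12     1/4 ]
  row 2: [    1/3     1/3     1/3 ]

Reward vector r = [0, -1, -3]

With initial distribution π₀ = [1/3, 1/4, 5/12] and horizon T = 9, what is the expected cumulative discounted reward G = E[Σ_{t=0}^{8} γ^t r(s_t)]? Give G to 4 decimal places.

G = -7.8688

t=0: π = [0.3333, 0.2500, 0.4167], E[r] = -1.5000, γ^t·E[r] = -1.500000, running G = -1.500000
t=1: π = [0.2917, 0.4514, 0.2569], E[r] = -1.2222, γ^t·E[r] = -1.100000, running G = -2.600000
t=2: π = [0.2581, 0.4948, 0.2471], E[r] = -1.2361, γ^t·E[r] = -1.001250, running G = -3.601250
t=3: π = [0.2509, 0.5000, 0.2491], E[r] = -1.2473, γ^t·E[r] = -0.909281, running G = -4.510531
t=4: π = [0.2500, 0.5002, 0.2499], E[r] = -1.2497, γ^t·E[r] = -0.819935, running G = -5.330466
t=5: π = [0.2500, 0.5000, 0.2500], E[r] = -1.2500, γ^t·E[r] = -0.738114, running G = -6.068580
t=6: π = [0.2500, 0.5000, 0.2500], E[r] = -1.2500, γ^t·E[r] = -0.664306, running G = -6.732886
t=7: π = [0.2500, 0.5000, 0.2500], E[r] = -1.2500, γ^t·E[r] = -0.597872, running G = -7.330758
t=8: π = [0.2500, 0.5000, 0.2500], E[r] = -1.2500, γ^t·E[r] = -0.538084, running G = -7.868843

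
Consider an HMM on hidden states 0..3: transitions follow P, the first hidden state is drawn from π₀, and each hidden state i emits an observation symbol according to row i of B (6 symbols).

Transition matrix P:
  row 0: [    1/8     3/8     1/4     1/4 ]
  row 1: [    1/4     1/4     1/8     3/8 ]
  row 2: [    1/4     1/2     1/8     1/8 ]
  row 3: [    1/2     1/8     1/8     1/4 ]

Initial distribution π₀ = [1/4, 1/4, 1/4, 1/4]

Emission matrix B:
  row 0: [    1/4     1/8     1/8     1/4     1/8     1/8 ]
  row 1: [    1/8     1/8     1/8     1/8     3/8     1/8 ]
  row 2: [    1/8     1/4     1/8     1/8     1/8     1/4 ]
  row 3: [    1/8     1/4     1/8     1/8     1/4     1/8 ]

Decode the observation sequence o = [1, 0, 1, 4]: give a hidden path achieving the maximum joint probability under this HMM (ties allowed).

path = [3, 0, 2, 1]

t=0: δ = [3.125e-02, 3.125e-02, 6.250e-02, 6.250e-02]  (obs o_0=1)
t=1: δ = [7.812e-03, 3.906e-03, 9.766e-04, 1.953e-03]  ψ = [3, 2, 0, 3]  (obs o_1=0)
t=2: δ = [1.221e-04, 3.662e-04, 4.883e-04, 4.883e-04]  ψ = [0, 0, 0, 0]  (obs o_2=1)
t=3: δ = [3.052e-05, 9.155e-05, 7.629e-06, 3.433e-05]  ψ = [3, 2, 2, 1]  (obs o_3=4)
backtrack: best end state = 1; path = [3, 0, 2, 1]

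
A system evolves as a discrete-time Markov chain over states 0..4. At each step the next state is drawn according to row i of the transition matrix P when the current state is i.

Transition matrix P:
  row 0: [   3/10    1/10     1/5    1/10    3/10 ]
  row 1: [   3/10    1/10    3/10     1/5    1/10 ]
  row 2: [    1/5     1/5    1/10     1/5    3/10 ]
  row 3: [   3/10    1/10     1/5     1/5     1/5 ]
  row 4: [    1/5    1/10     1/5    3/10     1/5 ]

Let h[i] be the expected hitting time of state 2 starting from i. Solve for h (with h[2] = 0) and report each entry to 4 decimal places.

h = [4.7619, 4.2857, 0.0000, 4.7619, 4.7619]

First-step conditioning: h[2] = 0; for i ≠ 2, h[i] = 1 + Σ_k P[i][k]·h[k].
  h[0] = 1 + 3/10·h[0] + 1/10·h[1] + 1/10·h[3] + 3/10·h[4]
  h[1] = 1 + 3/10·h[0] + 1/10·h[1] + 1/5·h[3] + 1/10·h[4]
  h[3] = 1 + 3/10·h[0] + 1/10·h[1] + 1/5·h[3] + 1/5·h[4]
  h[4] = 1 + 1/5·h[0] + 1/10·h[1] + 3/10·h[3] + 1/5·h[4]
Solving the 4×4 linear system over states ≠ 2 gives exactly h = [100/21, 30/7, 0, 100/21, 100/21] (h[2] = 0 is the target).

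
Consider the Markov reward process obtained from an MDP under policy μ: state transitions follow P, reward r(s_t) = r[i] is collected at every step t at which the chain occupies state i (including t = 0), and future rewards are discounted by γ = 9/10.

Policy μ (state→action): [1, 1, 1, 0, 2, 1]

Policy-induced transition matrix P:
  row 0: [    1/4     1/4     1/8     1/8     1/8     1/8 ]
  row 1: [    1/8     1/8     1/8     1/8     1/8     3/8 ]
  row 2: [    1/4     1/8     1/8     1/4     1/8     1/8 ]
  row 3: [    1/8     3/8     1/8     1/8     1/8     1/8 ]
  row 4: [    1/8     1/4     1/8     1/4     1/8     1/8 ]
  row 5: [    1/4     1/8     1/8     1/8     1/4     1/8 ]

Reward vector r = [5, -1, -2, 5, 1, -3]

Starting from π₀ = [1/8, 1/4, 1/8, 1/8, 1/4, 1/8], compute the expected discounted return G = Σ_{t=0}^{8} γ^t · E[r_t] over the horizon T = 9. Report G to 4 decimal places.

t=0: π = [0.1250, 0.2500, 0.1250, 0.1250, 0.2500, 0.1250], E[r] = 0.6250, γ^t·E[r] = 0.625000, running G = 0.625000
t=1: π = [0.1719, 0.2031, 0.1250, 0.1719, 0.1406, 0.1875], E[r] = 0.8438, γ^t·E[r] = 0.759375, running G = 1.384375
t=2: π = [0.1855, 0.2070, 0.1250, 0.1582, 0.1484, 0.1758], E[r] = 0.8828, γ^t·E[r] = 0.715078, running G = 2.099453
t=3: π = [0.1858, 0.2063, 0.1250, 0.1592, 0.1470, 0.1768], E[r] = 0.8853, γ^t·E[r] = 0.645350, running G = 2.744803
t=4: π = [0.1859, 0.2064, 0.1250, 0.1590, 0.1471, 0.1766], E[r] = 0.8857, γ^t·E[r] = 0.581095, running G = 3.325899
t=5: π = [0.1859, 0.2064, 0.1250, 0.1590, 0.1471, 0.1766], E[r] = 0.8857, γ^t·E[r] = 0.522972, running G = 3.848871
t=6: π = [0.1859, 0.2064, 0.1250, 0.1590, 0.1471, 0.1766], E[r] = 0.8857, γ^t·E[r] = 0.470680, running G = 4.319551
t=7: π = [0.1859, 0.2064, 0.1250, 0.1590, 0.1471, 0.1766], E[r] = 0.8857, γ^t·E[r] = 0.423612, running G = 4.743163
t=8: π = [0.1859, 0.2064, 0.1250, 0.1590, 0.1471, 0.1766], E[r] = 0.8857, γ^t·E[r] = 0.381251, running G = 5.124414

G = 5.1244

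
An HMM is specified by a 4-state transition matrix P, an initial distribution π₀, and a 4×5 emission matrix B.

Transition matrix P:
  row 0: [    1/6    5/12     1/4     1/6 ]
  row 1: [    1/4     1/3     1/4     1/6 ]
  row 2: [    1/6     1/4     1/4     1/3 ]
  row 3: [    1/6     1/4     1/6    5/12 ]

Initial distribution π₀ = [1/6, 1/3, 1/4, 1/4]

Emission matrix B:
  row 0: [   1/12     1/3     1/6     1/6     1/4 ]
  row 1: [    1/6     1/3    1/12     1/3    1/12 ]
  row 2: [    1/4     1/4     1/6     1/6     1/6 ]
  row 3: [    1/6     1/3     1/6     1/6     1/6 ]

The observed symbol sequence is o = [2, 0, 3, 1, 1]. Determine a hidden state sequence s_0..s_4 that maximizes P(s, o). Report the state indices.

path = [3, 3, 3, 3, 3]

t=0: δ = [2.778e-02, 2.778e-02, 4.167e-02, 4.167e-02]  (obs o_0=2)
t=1: δ = [5.787e-04, 1.929e-03, 2.604e-03, 2.894e-03]  ψ = [1, 0, 2, 3]  (obs o_1=0)
t=2: δ = [8.038e-05, 2.411e-04, 1.085e-04, 2.009e-04]  ψ = [1, 3, 2, 3]  (obs o_2=3)
t=3: δ = [2.009e-05, 2.679e-05, 1.507e-05, 2.791e-05]  ψ = [1, 1, 1, 3]  (obs o_3=1)
t=4: δ = [2.233e-06, 2.977e-06, 1.674e-06, 3.876e-06]  ψ = [1, 1, 1, 3]  (obs o_4=1)
backtrack: best end state = 3; path = [3, 3, 3, 3, 3]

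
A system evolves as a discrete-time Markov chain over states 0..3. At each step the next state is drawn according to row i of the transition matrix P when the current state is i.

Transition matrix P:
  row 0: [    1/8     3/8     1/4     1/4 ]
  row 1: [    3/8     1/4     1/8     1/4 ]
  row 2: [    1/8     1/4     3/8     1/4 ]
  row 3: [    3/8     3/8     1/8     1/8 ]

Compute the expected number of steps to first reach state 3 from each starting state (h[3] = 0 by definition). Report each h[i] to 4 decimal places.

First-step conditioning: h[3] = 0; for i ≠ 3, h[i] = 1 + Σ_k P[i][k]·h[k].
  h[0] = 1 + 1/8·h[0] + 3/8·h[1] + 1/4·h[2]
  h[1] = 1 + 3/8·h[0] + 1/4·h[1] + 1/8·h[2]
  h[2] = 1 + 1/8·h[0] + 1/4·h[1] + 3/8·h[2]
Solving the 3×3 linear system over states ≠ 3 gives exactly h = [4, 4, 4, 0] (h[3] = 0 is the target).

h = [4.0000, 4.0000, 4.0000, 0.0000]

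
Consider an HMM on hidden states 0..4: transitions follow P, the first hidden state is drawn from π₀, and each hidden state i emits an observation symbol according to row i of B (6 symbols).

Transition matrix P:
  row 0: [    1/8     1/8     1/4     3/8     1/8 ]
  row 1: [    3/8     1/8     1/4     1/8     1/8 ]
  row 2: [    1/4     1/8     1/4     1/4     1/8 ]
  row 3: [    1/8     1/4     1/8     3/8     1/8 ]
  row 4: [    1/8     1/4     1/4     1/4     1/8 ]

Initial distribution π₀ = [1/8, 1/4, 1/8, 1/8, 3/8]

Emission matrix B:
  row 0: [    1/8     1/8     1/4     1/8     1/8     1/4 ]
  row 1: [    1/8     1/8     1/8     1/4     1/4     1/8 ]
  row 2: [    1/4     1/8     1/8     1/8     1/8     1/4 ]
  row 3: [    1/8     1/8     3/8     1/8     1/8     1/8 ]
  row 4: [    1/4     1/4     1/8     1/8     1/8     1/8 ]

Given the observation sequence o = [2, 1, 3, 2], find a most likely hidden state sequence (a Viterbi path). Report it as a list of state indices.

path = [3, 3, 3, 3]

t=0: δ = [3.125e-02, 3.125e-02, 1.562e-02, 4.688e-02, 4.688e-02]  (obs o_0=2)
t=1: δ = [1.465e-03, 1.465e-03, 1.465e-03, 2.197e-03, 1.465e-03]  ψ = [1, 3, 4, 3, 3]  (obs o_1=1)
t=2: δ = [6.866e-05, 1.373e-04, 4.578e-05, 1.030e-04, 3.433e-05]  ψ = [1, 3, 0, 3, 3]  (obs o_2=3)
t=3: δ = [1.287e-05, 3.219e-06, 4.292e-06, 1.448e-05, 2.146e-06]  ψ = [1, 3, 1, 3, 1]  (obs o_3=2)
backtrack: best end state = 3; path = [3, 3, 3, 3]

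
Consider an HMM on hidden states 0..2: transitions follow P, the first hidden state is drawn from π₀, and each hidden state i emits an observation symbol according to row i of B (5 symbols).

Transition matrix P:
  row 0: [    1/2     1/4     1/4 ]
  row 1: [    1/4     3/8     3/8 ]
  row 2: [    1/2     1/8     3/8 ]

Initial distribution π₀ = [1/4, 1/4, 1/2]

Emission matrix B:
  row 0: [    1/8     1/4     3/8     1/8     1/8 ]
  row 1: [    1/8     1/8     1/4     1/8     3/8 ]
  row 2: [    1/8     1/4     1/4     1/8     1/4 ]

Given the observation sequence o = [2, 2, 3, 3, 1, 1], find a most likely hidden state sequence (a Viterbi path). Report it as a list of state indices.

t=0: δ = [9.375e-02, 6.250e-02, 1.250e-01]  (obs o_0=2)
t=1: δ = [2.344e-02, 5.859e-03, 1.172e-02]  ψ = [2, 0, 2]  (obs o_1=2)
t=2: δ = [1.465e-03, 7.324e-04, 7.324e-04]  ψ = [0, 0, 0]  (obs o_2=3)
t=3: δ = [9.155e-05, 4.578e-05, 4.578e-05]  ψ = [0, 0, 0]  (obs o_3=3)
t=4: δ = [1.144e-05, 2.861e-06, 5.722e-06]  ψ = [0, 0, 0]  (obs o_4=1)
t=5: δ = [1.431e-06, 3.576e-07, 7.153e-07]  ψ = [0, 0, 0]  (obs o_5=1)
backtrack: best end state = 0; path = [2, 0, 0, 0, 0, 0]

path = [2, 0, 0, 0, 0, 0]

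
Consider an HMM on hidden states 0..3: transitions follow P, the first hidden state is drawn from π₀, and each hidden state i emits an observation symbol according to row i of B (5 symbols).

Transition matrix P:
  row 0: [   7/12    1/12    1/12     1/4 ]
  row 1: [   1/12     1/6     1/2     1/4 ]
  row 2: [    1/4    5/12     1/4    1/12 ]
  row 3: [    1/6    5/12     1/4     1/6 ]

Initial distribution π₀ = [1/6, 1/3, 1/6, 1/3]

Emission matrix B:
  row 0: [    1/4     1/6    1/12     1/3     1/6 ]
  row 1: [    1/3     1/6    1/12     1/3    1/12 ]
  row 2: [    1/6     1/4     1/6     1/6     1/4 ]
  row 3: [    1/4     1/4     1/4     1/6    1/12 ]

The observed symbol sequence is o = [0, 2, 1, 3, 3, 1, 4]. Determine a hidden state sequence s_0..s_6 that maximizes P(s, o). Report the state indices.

path = [1, 2, 0, 0, 0, 0, 0]

t=0: δ = [4.167e-02, 1.111e-01, 2.778e-02, 8.333e-02]  (obs o_0=0)
t=1: δ = [2.025e-03, 2.894e-03, 9.259e-03, 6.944e-03]  ψ = [0, 3, 1, 1]  (obs o_1=2)
t=2: δ = [3.858e-04, 6.430e-04, 5.787e-04, 2.894e-04]  ψ = [2, 2, 2, 3]  (obs o_2=1)
t=3: δ = [7.502e-05, 8.038e-05, 5.358e-05, 2.679e-05]  ψ = [0, 2, 1, 1]  (obs o_3=3)
t=4: δ = [1.459e-05, 7.442e-06, 6.698e-06, 3.349e-06]  ψ = [0, 2, 1, 1]  (obs o_4=3)
t=5: δ = [1.418e-06, 4.651e-07, 9.303e-07, 9.117e-07]  ψ = [0, 2, 1, 0]  (obs o_5=1)
t=6: δ = [1.379e-07, 3.230e-08, 5.814e-08, 2.954e-08]  ψ = [0, 2, 1, 0]  (obs o_6=4)
backtrack: best end state = 0; path = [1, 2, 0, 0, 0, 0, 0]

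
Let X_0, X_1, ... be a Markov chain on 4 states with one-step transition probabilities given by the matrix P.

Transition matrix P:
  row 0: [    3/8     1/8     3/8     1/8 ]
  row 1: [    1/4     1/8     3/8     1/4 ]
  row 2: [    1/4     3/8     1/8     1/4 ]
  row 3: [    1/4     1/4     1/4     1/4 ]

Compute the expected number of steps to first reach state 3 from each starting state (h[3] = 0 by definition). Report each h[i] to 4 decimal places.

h = [5.3333, 4.6667, 4.6667, 0.0000]

First-step conditioning: h[3] = 0; for i ≠ 3, h[i] = 1 + Σ_k P[i][k]·h[k].
  h[0] = 1 + 3/8·h[0] + 1/8·h[1] + 3/8·h[2]
  h[1] = 1 + 1/4·h[0] + 1/8·h[1] + 3/8·h[2]
  h[2] = 1 + 1/4·h[0] + 3/8·h[1] + 1/8·h[2]
Solving the 3×3 linear system over states ≠ 3 gives exactly h = [16/3, 14/3, 14/3, 0] (h[3] = 0 is the target).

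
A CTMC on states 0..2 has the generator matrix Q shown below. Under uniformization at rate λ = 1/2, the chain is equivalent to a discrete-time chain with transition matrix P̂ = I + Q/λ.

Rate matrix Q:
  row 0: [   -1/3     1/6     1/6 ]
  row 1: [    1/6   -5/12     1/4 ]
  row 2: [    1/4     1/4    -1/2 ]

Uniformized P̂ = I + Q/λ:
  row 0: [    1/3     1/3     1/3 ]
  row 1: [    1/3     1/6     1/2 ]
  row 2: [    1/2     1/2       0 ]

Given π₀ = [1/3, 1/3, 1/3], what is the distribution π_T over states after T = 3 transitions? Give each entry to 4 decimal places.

t=0: π = [0.3333, 0.3333, 0.3333]
t=1: π = [0.3889, 0.3333, 0.2778]
t=2: π = [0.3796, 0.3241, 0.2963]
t=3: π = [0.3827, 0.3287, 0.2886]

π = [0.3827, 0.3287, 0.2886]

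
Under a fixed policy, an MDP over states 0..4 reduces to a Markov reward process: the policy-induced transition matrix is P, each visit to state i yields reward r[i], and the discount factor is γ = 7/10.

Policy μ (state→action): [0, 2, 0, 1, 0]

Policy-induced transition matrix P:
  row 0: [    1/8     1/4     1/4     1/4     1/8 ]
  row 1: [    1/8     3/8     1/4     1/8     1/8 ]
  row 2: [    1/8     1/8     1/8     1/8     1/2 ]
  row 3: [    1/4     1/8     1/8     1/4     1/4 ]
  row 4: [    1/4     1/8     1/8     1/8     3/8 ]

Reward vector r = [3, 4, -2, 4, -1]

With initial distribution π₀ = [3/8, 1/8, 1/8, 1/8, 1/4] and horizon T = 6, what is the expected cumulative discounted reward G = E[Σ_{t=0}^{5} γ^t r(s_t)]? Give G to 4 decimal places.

G = 4.3570

t=0: π = [0.3750, 0.1250, 0.1250, 0.1250, 0.2500], E[r] = 1.6250, γ^t·E[r] = 1.625000, running G = 1.625000
t=1: π = [0.1719, 0.2031, 0.1875, 0.1875, 0.2500], E[r] = 1.4531, γ^t·E[r] = 1.017188, running G = 2.642188
t=2: π = [0.1797, 0.1973, 0.1719, 0.1699, 0.2813], E[r] = 1.3828, γ^t·E[r] = 0.677578, running G = 3.319766
t=3: π = [0.1814, 0.1968, 0.1721, 0.1687, 0.2810], E[r] = 1.3809, γ^t·E[r] = 0.473635, running G = 3.793400
t=4: π = [0.1812, 0.1969, 0.1723, 0.1688, 0.2809], E[r] = 1.3807, γ^t·E[r] = 0.331515, running G = 4.124915
t=5: π = [0.1812, 0.1969, 0.1723, 0.1687, 0.2809], E[r] = 1.3806, γ^t·E[r] = 0.232044, running G = 4.356960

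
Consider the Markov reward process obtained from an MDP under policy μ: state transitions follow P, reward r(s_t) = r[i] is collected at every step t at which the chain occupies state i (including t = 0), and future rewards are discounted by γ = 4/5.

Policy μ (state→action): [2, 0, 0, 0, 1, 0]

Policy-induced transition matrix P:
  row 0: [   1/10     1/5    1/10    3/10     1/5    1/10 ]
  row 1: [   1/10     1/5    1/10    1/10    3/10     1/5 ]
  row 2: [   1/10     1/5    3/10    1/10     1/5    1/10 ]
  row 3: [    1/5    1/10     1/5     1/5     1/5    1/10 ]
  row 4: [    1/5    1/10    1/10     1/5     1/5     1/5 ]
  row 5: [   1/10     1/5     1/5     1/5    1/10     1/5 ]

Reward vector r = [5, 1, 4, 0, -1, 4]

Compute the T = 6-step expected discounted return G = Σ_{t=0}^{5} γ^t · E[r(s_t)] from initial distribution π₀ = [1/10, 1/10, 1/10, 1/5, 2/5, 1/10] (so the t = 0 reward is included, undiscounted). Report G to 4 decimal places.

G = 6.2145

t=0: π = [0.1000, 0.1000, 0.1000, 0.2000, 0.4000, 0.1000], E[r] = 1.0000, γ^t·E[r] = 1.000000, running G = 1.000000
t=1: π = [0.1600, 0.1400, 0.1500, 0.1900, 0.2000, 0.1600], E[r] = 1.9800, γ^t·E[r] = 1.584000, running G = 2.584000
t=2: π = [0.1390, 0.1610, 0.1650, 0.1870, 0.1980, 0.1500], E[r] = 1.9180, γ^t·E[r] = 1.227520, running G = 3.811520
t=3: π = [0.1385, 0.1615, 0.1667, 0.1813, 0.2011, 0.1509], E[r] = 1.9233, γ^t·E[r] = 0.984730, running G = 4.796250
t=4: π = [0.1382, 0.1618, 0.1666, 0.1810, 0.2011, 0.1514], E[r] = 1.9235, γ^t·E[r] = 0.787882, running G = 5.584132
t=5: π = [0.1382, 0.1618, 0.1666, 0.1810, 0.2010, 0.1514], E[r] = 1.9237, γ^t·E[r] = 0.630346, running G = 6.214477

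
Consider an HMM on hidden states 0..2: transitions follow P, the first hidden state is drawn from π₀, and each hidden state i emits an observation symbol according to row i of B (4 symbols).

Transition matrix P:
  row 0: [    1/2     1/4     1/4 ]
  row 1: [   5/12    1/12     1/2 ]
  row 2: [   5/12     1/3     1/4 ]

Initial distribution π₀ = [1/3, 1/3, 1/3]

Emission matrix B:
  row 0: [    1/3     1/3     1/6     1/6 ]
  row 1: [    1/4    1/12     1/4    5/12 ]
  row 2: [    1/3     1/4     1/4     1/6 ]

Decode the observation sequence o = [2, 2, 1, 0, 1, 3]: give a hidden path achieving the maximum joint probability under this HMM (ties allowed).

path = [1, 2, 0, 0, 0, 1]

t=0: δ = [5.556e-02, 8.333e-02, 8.333e-02]  (obs o_0=2)
t=1: δ = [5.787e-03, 6.944e-03, 1.042e-02]  ψ = [1, 2, 1]  (obs o_1=2)
t=2: δ = [1.447e-03, 2.894e-04, 8.681e-04]  ψ = [2, 2, 1]  (obs o_2=1)
t=3: δ = [2.411e-04, 9.042e-05, 1.206e-04]  ψ = [0, 0, 0]  (obs o_3=0)
t=4: δ = [4.019e-05, 5.023e-06, 1.507e-05]  ψ = [0, 0, 0]  (obs o_4=1)
t=5: δ = [3.349e-06, 4.186e-06, 1.674e-06]  ψ = [0, 0, 0]  (obs o_5=3)
backtrack: best end state = 1; path = [1, 2, 0, 0, 0, 1]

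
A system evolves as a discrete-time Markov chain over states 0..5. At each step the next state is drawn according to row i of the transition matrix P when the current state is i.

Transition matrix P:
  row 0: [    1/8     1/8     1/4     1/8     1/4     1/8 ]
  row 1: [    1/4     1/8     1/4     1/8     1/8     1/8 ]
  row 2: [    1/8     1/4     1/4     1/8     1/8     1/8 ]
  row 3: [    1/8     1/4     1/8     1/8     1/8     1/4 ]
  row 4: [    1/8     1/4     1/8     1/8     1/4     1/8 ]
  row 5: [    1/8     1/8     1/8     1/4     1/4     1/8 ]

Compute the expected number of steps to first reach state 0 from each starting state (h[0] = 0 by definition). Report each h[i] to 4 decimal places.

First-step conditioning: h[0] = 0; for i ≠ 0, h[i] = 1 + Σ_k P[i][k]·h[k].
  h[1] = 1 + 1/8·h[1] + 1/4·h[2] + 1/8·h[3] + 1/8·h[4] + 1/8·h[5]
  h[2] = 1 + 1/4·h[1] + 1/4·h[2] + 1/8·h[3] + 1/8·h[4] + 1/8·h[5]
  h[3] = 1 + 1/4·h[1] + 1/8·h[2] + 1/8·h[3] + 1/8·h[4] + 1/4·h[5]
  h[4] = 1 + 1/4·h[1] + 1/8·h[2] + 1/8·h[3] + 1/4·h[4] + 1/8·h[5]
  h[5] = 1 + 1/8·h[1] + 1/8·h[2] + 1/4·h[3] + 1/4·h[4] + 1/8·h[5]
Solving the 5×5 linear system over states ≠ 0 gives exactly h = [0, 112/19, 126/19, 1136/171, 126/19, 1150/171] (h[0] = 0 is the target).

h = [0.0000, 5.8947, 6.6316, 6.6433, 6.6316, 6.7251]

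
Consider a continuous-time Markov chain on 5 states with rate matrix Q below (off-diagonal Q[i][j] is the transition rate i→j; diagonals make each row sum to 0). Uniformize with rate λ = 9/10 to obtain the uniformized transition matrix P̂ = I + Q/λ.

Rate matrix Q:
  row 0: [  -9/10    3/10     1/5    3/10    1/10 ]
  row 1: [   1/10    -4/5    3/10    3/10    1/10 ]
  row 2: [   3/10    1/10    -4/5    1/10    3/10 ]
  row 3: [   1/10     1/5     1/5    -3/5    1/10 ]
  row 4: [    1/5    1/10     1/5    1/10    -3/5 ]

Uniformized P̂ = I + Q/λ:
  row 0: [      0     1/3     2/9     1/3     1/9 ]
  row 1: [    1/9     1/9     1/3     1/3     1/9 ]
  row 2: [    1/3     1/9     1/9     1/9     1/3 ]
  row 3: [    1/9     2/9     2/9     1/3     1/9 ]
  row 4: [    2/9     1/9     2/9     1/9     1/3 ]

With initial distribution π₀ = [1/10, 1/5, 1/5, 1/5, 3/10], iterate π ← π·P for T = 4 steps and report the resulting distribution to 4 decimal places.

π = [0.1642, 0.1741, 0.2173, 0.2393, 0.2052]

t=0: π = [0.1000, 0.2000, 0.2000, 0.2000, 0.3000]
t=1: π = [0.1778, 0.1556, 0.2222, 0.2222, 0.2222]
t=2: π = [0.1654, 0.1753, 0.2148, 0.2346, 0.2099]
t=3: π = [0.1638, 0.1739, 0.2178, 0.2390, 0.2055]
t=4: π = [0.1642, 0.1741, 0.2173, 0.2393, 0.2052]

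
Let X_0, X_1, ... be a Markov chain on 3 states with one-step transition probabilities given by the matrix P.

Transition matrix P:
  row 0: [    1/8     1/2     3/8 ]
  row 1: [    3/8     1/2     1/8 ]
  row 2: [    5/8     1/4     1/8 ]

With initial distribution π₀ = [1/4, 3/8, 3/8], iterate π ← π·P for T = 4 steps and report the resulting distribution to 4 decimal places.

π = [0.3384, 0.4487, 0.2129]

t=0: π = [0.2500, 0.3750, 0.3750]
t=1: π = [0.4063, 0.4063, 0.1875]
t=2: π = [0.3203, 0.4531, 0.2266]
t=3: π = [0.3516, 0.4434, 0.2051]
t=4: π = [0.3384, 0.4487, 0.2129]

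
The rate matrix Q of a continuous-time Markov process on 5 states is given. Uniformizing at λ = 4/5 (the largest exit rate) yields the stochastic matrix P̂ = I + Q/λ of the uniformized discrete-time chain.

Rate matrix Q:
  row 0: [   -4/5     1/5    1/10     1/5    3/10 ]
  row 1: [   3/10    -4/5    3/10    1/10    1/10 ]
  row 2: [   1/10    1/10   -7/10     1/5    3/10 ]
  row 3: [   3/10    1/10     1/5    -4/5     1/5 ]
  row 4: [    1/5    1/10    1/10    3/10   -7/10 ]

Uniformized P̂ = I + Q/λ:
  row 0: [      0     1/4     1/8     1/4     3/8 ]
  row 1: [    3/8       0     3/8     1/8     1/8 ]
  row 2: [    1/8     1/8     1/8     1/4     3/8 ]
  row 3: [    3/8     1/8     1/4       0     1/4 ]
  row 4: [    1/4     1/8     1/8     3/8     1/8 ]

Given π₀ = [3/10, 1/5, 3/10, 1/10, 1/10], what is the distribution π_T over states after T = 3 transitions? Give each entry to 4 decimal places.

π = [0.2133, 0.1371, 0.1844, 0.2102, 0.2551]

t=0: π = [0.3000, 0.2000, 0.3000, 0.1000, 0.1000]
t=1: π = [0.1750, 0.1375, 0.1875, 0.2125, 0.2875]
t=2: π = [0.2266, 0.1297, 0.1859, 0.2156, 0.2422]
t=3: π = [0.2133, 0.1371, 0.1844, 0.2102, 0.2551]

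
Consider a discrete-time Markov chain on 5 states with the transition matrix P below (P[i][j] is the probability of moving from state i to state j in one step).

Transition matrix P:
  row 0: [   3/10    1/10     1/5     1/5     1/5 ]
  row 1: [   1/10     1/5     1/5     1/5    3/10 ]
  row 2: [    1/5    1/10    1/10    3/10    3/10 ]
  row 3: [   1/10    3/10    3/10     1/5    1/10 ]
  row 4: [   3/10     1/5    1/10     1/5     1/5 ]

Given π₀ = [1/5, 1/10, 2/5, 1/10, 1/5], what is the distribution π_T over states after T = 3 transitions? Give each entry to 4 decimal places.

π = [0.2011, 0.1823, 0.1824, 0.2185, 0.2157]

t=0: π = [0.2000, 0.1000, 0.4000, 0.1000, 0.2000]
t=1: π = [0.2200, 0.1500, 0.1500, 0.2400, 0.2400]
t=2: π = [0.2070, 0.1870, 0.1850, 0.2150, 0.2060]
t=3: π = [0.2011, 0.1823, 0.1824, 0.2185, 0.2157]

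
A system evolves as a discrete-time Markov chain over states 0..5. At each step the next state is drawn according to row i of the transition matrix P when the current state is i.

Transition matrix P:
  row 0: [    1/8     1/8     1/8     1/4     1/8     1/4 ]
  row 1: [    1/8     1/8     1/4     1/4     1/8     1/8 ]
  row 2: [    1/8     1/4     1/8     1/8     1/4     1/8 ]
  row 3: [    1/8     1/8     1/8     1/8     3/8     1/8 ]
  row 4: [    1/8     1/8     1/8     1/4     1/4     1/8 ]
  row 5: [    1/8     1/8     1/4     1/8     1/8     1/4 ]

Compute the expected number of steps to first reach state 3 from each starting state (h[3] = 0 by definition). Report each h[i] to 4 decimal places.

h = [4.8693, 4.8490, 5.3793, 0.0000, 4.7732, 5.5417]

First-step conditioning: h[3] = 0; for i ≠ 3, h[i] = 1 + Σ_k P[i][k]·h[k].
  h[0] = 1 + 1/8·h[0] + 1/8·h[1] + 1/8·h[2] + 1/8·h[4] + 1/4·h[5]
  h[1] = 1 + 1/8·h[0] + 1/8·h[1] + 1/4·h[2] + 1/8·h[4] + 1/8·h[5]
  h[2] = 1 + 1/8·h[0] + 1/4·h[1] + 1/8·h[2] + 1/4·h[4] + 1/8·h[5]
  h[4] = 1 + 1/8·h[0] + 1/8·h[1] + 1/8·h[2] + 1/4·h[4] + 1/8·h[5]
  h[5] = 1 + 1/8·h[0] + 1/8·h[1] + 1/4·h[2] + 1/8·h[4] + 1/4·h[5]
Solving the 5×5 linear system over states ≠ 3 gives exactly h = [28792/5913, 28672/5913, 31808/5913, 0, 3136/657, 32768/5913] (h[3] = 0 is the target).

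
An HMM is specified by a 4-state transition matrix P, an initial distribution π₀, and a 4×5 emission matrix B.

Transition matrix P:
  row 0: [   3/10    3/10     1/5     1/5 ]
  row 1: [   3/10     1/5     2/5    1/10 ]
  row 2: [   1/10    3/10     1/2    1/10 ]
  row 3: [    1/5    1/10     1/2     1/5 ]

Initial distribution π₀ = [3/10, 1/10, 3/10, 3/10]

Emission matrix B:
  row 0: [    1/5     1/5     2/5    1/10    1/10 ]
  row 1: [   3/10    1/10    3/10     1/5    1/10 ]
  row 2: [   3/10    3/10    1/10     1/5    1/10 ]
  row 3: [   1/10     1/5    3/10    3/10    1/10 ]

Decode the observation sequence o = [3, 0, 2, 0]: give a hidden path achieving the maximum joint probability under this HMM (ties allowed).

t=0: δ = [3.000e-02, 2.000e-02, 6.000e-02, 9.000e-02]  (obs o_0=3)
t=1: δ = [3.600e-03, 5.400e-03, 1.350e-02, 1.800e-03]  ψ = [3, 2, 3, 3]  (obs o_1=0)
t=2: δ = [6.480e-04, 1.215e-03, 6.750e-04, 4.050e-04]  ψ = [1, 2, 2, 2]  (obs o_2=2)
t=3: δ = [7.290e-05, 7.290e-05, 1.458e-04, 1.296e-05]  ψ = [1, 1, 1, 0]  (obs o_3=0)
backtrack: best end state = 2; path = [3, 2, 1, 2]

path = [3, 2, 1, 2]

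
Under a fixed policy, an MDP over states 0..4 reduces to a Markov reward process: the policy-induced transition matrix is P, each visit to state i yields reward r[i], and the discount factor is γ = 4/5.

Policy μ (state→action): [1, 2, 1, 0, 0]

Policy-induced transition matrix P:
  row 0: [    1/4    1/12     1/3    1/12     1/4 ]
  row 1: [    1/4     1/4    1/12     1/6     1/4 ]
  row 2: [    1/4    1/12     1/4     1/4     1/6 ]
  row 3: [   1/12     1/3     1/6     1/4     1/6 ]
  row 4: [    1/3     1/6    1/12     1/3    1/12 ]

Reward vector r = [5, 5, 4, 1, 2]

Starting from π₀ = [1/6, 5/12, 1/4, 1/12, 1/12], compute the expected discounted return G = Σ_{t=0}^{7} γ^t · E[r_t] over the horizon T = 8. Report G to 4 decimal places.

G = 14.9492

t=0: π = [0.1667, 0.4167, 0.2500, 0.0833, 0.0833], E[r] = 4.1667, γ^t·E[r] = 4.166667, running G = 4.166667
t=1: π = [0.2431, 0.1806, 0.1736, 0.1944, 0.2083], E[r] = 3.4236, γ^t·E[r] = 2.738889, running G = 6.905556
t=2: π = [0.2350, 0.1794, 0.1892, 0.2118, 0.1846], E[r] = 3.4097, γ^t·E[r] = 2.182222, running G = 9.087778
t=3: π = [0.2301, 0.1816, 0.1913, 0.2113, 0.1858], E[r] = 3.4062, γ^t·E[r] = 1.743975, running G = 10.831753
t=4: π = [0.2303, 0.1819, 0.1903, 0.2120, 0.1855], E[r] = 3.4052, γ^t·E[r] = 1.394760, running G = 12.226514
t=5: π = [0.2301, 0.1821, 0.1903, 0.2119, 0.1856], E[r] = 3.4054, γ^t·E[r] = 1.115867, running G = 13.342381
t=6: π = [0.2301, 0.1821, 0.1902, 0.2119, 0.1856], E[r] = 3.4054, γ^t·E[r] = 0.892694, running G = 14.235075
t=7: π = [0.2301, 0.1821, 0.1902, 0.2119, 0.1856], E[r] = 3.4054, γ^t·E[r] = 0.714158, running G = 14.949233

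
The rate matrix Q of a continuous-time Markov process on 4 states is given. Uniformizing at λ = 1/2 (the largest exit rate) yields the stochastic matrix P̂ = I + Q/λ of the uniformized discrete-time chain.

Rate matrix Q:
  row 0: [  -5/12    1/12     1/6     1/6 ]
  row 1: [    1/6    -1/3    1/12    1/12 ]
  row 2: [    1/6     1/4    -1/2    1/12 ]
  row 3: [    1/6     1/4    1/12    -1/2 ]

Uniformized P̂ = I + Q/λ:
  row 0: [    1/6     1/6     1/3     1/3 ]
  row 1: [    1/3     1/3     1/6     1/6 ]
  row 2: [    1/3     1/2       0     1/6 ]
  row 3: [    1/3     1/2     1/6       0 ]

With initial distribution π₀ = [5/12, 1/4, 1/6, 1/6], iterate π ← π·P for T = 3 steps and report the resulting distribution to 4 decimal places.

t=0: π = [0.4167, 0.2500, 0.1667, 0.1667]
t=1: π = [0.2639, 0.3194, 0.2083, 0.2083]
t=2: π = [0.2894, 0.3588, 0.1759, 0.1759]
t=3: π = [0.2851, 0.3438, 0.1856, 0.1856]

π = [0.2851, 0.3438, 0.1856, 0.1856]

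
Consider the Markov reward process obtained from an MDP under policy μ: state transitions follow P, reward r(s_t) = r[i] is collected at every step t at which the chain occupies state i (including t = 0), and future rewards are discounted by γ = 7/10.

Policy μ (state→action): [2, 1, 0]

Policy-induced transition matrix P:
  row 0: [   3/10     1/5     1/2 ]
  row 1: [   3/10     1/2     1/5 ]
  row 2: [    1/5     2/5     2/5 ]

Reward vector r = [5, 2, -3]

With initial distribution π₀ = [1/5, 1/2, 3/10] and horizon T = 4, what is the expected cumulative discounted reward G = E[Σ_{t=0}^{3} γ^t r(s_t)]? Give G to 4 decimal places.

G = 2.8357

t=0: π = [0.2000, 0.5000, 0.3000], E[r] = 1.1000, γ^t·E[r] = 1.100000, running G = 1.100000
t=1: π = [0.2700, 0.4100, 0.3200], E[r] = 1.2100, γ^t·E[r] = 0.847000, running G = 1.947000
t=2: π = [0.2680, 0.3870, 0.3450], E[r] = 1.0790, γ^t·E[r] = 0.528710, running G = 2.475710
t=3: π = [0.2655, 0.3851, 0.3494], E[r] = 1.0495, γ^t·E[r] = 0.359979, running G = 2.835689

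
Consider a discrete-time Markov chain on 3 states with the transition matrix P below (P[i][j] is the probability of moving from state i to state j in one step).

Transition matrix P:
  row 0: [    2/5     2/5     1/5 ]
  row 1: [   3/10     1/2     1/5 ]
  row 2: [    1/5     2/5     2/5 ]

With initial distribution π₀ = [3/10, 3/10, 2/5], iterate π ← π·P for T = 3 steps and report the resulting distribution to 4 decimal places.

π = [0.3045, 0.4443, 0.2512]

t=0: π = [0.3000, 0.3000, 0.4000]
t=1: π = [0.2900, 0.4300, 0.2800]
t=2: π = [0.3010, 0.4430, 0.2560]
t=3: π = [0.3045, 0.4443, 0.2512]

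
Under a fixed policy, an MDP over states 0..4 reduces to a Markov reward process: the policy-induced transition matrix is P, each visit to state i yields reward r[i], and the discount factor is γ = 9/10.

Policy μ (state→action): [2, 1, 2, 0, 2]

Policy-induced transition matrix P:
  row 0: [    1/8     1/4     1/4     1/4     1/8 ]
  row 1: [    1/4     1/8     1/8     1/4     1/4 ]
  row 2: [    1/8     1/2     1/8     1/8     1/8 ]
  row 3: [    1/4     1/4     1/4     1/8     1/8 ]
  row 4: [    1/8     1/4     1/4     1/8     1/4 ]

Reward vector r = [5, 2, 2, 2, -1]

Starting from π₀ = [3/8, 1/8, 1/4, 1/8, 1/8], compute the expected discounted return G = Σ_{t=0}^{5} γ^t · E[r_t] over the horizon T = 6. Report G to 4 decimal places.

G = 10.1308

t=0: π = [0.3750, 0.1250, 0.2500, 0.1250, 0.1250], E[r] = 2.7500, γ^t·E[r] = 2.750000, running G = 2.750000
t=1: π = [0.1563, 0.2969, 0.2031, 0.1875, 0.1563], E[r] = 2.0000, γ^t·E[r] = 1.800000, running G = 4.550000
t=2: π = [0.1855, 0.2637, 0.1875, 0.1816, 0.1816], E[r] = 2.0117, γ^t·E[r] = 1.629492, running G = 6.179492
t=3: π = [0.1807, 0.2639, 0.1936, 0.1812, 0.1807], E[r] = 2.0000, γ^t·E[r] = 1.458000, running G = 7.637492
t=4: π = [0.1806, 0.2654, 0.1928, 0.1806, 0.1806], E[r] = 2.0002, γ^t·E[r] = 1.312320, running G = 8.949812
t=5: π = [0.1807, 0.2650, 0.1927, 0.1808, 0.1807], E[r] = 2.0000, γ^t·E[r] = 1.180980, running G = 10.130792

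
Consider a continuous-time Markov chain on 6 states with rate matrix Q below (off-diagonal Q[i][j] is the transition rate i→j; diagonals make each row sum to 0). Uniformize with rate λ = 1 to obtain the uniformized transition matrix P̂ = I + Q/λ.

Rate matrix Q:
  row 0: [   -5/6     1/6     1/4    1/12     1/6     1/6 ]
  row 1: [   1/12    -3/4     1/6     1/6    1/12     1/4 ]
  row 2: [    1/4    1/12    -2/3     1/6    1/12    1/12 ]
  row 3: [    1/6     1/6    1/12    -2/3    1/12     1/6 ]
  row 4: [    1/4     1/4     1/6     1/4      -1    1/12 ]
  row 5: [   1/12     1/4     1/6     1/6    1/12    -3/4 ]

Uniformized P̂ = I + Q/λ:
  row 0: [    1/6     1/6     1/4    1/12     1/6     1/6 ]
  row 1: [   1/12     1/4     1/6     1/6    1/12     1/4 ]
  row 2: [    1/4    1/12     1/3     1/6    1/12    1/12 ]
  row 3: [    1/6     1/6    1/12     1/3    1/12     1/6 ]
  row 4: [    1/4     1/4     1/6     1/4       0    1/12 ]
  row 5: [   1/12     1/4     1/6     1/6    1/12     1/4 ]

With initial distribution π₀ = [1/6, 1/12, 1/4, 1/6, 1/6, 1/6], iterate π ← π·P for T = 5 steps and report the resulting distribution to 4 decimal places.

t=0: π = [0.1667, 0.0833, 0.2500, 0.1667, 0.1667, 0.1667]
t=1: π = [0.1806, 0.1806, 0.2083, 0.1944, 0.0833, 0.1528]
t=2: π = [0.1632, 0.1840, 0.2002, 0.1910, 0.0914, 0.1701]
t=3: π = [0.1615, 0.1871, 0.1977, 0.1925, 0.0893, 0.1719]
t=4: π = [0.1607, 0.1875, 0.1970, 0.1927, 0.0893, 0.1727]
t=5: π = [0.1605, 0.1877, 0.1968, 0.1928, 0.0893, 0.1728]

π = [0.1605, 0.1877, 0.1968, 0.1928, 0.0893, 0.1728]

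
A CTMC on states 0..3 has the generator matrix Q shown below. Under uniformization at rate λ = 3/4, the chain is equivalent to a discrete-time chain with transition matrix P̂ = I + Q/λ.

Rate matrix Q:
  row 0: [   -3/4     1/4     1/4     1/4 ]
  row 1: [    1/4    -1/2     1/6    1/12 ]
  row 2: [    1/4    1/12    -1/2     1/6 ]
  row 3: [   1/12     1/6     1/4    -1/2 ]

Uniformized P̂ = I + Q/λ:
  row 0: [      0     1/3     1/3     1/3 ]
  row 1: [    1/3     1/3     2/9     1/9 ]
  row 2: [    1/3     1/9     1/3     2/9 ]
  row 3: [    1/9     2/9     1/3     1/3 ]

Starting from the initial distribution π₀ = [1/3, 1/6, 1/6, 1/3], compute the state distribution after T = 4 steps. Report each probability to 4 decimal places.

π = [0.2097, 0.2375, 0.3068, 0.2461]

t=0: π = [0.3333, 0.1667, 0.1667, 0.3333]
t=1: π = [0.1481, 0.2593, 0.3148, 0.2778]
t=2: π = [0.2222, 0.2325, 0.3045, 0.2407]
t=3: π = [0.2058, 0.2389, 0.3075, 0.2478]
t=4: π = [0.2097, 0.2375, 0.3068, 0.2461]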